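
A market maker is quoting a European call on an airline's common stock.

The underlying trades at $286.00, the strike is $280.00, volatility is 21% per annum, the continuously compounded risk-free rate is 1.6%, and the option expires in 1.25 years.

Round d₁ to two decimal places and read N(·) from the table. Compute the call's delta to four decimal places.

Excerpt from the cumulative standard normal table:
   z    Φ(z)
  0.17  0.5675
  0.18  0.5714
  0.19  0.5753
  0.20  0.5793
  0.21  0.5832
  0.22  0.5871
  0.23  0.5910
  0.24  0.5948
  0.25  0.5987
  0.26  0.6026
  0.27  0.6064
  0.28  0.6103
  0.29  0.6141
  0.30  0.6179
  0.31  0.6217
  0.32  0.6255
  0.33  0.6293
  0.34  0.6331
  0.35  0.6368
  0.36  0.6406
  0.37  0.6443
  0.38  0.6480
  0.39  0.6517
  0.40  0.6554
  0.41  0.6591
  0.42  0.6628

σ√T = 0.21 × 1.1180 = 0.2348
d₁ = [ln(286/280) + (0.016 + 0.21²/2)·1.25] / 0.2348 = [0.0212 + 0.0476] / 0.2348 = 0.2929 ⇒ 0.29
N(d₁) = N(0.29) = 0.6141
Δ_call = N(d₁) = 0.6141

0.6141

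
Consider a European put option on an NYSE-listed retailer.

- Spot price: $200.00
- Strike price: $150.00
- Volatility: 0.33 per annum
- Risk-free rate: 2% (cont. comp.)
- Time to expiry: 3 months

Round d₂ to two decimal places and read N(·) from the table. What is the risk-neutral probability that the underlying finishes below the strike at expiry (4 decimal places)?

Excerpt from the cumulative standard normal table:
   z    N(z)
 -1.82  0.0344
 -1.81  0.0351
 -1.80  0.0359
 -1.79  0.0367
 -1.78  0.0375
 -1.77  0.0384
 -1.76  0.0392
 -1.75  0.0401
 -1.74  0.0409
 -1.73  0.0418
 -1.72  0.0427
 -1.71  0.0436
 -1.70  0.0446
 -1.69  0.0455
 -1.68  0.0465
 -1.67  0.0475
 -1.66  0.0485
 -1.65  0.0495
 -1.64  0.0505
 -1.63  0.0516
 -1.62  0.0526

0.0455

σ√T = 0.33·√0.25 = 0.1650
d₁ = [ln(200/150) + (0.02 + ½·0.33²)·0.25] / (σ√T) = (0.2877 + 0.0186) / 0.1650 = 1.8563 ⇒ 1.86
d₂ = 1.8563 − 0.1650 = 1.6913 ⇒ 1.69
Risk-neutral Pr[S_T < K] = N(−d₂) = N(-1.69) = 0.0455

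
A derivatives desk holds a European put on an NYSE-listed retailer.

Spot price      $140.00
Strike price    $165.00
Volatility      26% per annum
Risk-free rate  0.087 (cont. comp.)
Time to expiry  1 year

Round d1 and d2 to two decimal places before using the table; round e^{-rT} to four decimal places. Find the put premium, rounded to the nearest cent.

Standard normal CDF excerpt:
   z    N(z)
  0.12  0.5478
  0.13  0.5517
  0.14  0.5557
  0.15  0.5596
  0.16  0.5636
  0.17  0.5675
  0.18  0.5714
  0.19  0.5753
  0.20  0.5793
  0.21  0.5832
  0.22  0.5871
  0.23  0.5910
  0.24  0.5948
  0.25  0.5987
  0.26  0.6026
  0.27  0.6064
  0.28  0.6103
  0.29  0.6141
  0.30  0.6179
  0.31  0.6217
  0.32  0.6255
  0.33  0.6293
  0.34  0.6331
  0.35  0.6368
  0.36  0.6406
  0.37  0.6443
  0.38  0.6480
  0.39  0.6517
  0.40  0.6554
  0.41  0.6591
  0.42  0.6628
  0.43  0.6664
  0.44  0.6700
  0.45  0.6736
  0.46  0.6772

$21.35

σ√T = 0.26·√1 = 0.2600
ln(S/K) + (r + σ²/2)T = ln(140/165) + (0.087 + 0.26²/2)·1 = -0.1643 + 0.1208 = -0.0435
d₁ = -0.0435 / 0.2600 = -0.1673 which rounds to -0.17
d₂ = d₁ − σ√T = -0.1673 − 0.2600 = -0.4273 which rounds to -0.43
e^(−rT) = e^(−0.087·1) = 0.9167
P = 165·0.9167·N(0.43) − 140·N(0.17) = 165·0.9167·0.6664 − 140·0.5675 = 100.7967 − 79.4500 = 21.3467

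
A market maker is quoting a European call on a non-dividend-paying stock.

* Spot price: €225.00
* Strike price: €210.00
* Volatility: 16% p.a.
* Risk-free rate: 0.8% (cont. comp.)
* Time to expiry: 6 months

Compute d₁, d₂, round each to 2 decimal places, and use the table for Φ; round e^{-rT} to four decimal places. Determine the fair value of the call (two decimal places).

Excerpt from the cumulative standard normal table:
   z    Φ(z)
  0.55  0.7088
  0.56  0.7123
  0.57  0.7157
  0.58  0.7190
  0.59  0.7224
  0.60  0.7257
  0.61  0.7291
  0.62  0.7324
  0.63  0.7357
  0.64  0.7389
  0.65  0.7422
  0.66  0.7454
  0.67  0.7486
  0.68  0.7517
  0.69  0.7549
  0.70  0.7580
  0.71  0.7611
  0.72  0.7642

σ√T = 0.16 × 0.7071 = 0.1131
d₁ = [ln(225/210) + (0.008 + 0.16²/2)·0.5] / 0.1131 = [0.0690 + 0.0104] / 0.1131 = 0.7017 ≈ 0.70
d₂ = d₁ − σ√T = 0.7017 − 0.1131 = 0.5886 ≈ 0.59
exp(−rT) = exp(−0.008·0.5) = 0.9960
C = 225·N(0.70) − 210·0.9960·N(0.59) = 225·0.7580 − 210·0.9960·0.7224 = 170.5500 − 151.0972 = 19.4528

€19.45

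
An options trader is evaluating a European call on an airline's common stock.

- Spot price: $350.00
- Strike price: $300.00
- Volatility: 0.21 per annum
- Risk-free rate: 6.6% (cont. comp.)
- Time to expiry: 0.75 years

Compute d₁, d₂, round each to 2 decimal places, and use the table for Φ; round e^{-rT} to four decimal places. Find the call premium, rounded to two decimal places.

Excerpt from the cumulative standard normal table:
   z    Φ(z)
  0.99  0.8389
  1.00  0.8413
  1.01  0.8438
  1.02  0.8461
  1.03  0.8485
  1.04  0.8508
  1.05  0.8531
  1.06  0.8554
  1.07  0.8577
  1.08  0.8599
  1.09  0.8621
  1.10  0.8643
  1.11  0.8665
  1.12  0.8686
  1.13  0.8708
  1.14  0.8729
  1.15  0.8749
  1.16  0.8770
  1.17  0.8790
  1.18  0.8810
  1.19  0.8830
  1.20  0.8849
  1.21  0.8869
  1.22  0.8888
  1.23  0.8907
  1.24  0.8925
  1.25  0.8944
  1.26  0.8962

$68.16

σ√T = 0.21 × 0.8660 = 0.1819
d₁ = [ln(350/300) + (0.066 + ½·0.21²)·0.75] / (σ√T) = (0.1542 + 0.0660) / 0.1819 = 1.2107 ≈ 1.21
d₂ = 1.2107 − 0.1819 = 1.0289 ≈ 1.03
exp(−rT) = exp(−0.066·0.75) = 0.9517
N(d₁) = N(1.21) = 0.8869;  N(d₂) = N(1.03) = 0.8485
C = 350·0.8869 − 300·0.9517·0.8485 = 310.4150 − 242.2552 = 68.1598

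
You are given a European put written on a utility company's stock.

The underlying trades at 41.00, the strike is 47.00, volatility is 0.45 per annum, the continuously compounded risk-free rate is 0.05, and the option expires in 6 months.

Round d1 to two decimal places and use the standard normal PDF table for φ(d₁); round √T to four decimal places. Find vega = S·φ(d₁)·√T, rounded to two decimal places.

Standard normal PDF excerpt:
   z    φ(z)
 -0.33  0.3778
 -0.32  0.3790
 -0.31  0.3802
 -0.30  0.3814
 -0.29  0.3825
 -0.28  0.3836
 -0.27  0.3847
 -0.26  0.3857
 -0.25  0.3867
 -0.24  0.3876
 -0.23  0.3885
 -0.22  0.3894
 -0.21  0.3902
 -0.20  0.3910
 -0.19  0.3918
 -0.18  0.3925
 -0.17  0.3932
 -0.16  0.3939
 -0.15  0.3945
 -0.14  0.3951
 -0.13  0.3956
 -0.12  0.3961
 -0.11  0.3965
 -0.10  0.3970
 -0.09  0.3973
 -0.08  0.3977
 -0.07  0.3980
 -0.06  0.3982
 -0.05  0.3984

11.36

σ√T = 0.45·√0.5 = 0.3182
d₁ = [ln(41/47) + (0.05 + 0.45²/2)·0.5] / 0.3182 = [-0.1366 + 0.0756] / 0.3182 = -0.1915 ≈ -0.19
√T = √0.5 = 0.7071
φ(d₁) = φ(-0.19) = 0.3918
vega = S·φ(d₁)·√T = 41·0.3918·0.7071 = 11.3587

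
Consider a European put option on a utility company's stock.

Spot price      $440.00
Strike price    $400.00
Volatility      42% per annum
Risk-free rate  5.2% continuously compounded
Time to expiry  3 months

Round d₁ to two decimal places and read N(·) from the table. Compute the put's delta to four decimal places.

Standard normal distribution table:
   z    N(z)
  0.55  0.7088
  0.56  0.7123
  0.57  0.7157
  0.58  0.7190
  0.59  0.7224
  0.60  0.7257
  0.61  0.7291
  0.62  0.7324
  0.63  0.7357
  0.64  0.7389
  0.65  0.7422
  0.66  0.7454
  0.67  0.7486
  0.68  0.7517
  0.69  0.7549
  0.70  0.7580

σ√T = 0.42 × 0.5000 = 0.2100
d₁ = [ln(440/400) + (0.052 + ½·0.42²)·0.25] / (σ√T) = (0.0953 + 0.0350) / 0.2100 = 0.6208 → 0.62
N(d₁) = N(0.62) = 0.7324
Δ_put = N(d₁) − 1 = 0.7324 − 1 = -0.2676

-0.2676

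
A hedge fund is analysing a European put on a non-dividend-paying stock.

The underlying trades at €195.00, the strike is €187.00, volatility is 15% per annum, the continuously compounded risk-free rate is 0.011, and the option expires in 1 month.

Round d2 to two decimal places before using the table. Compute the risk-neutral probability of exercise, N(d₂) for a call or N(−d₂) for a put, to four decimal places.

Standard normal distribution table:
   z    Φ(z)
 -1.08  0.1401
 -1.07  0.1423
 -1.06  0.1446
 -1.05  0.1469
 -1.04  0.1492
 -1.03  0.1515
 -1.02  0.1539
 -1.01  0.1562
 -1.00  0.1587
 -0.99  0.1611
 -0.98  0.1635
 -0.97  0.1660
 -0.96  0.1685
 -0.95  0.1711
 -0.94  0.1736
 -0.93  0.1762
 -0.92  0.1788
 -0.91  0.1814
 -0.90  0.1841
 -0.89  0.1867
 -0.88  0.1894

σ√T = 0.15·√0.08333 = 0.0433
d₁ = [ln(195/187) + (0.011 + ½·0.15²)·0.08333] / (σ√T) = (0.0419 + 0.0019) / 0.0433 = 1.0103 → 1.01
d₂ = 1.0103 − 0.0433 = 0.9669 → 0.97
Pr(exercise) under Q = N(−d₂) = N(-0.97) = 0.1660

0.1660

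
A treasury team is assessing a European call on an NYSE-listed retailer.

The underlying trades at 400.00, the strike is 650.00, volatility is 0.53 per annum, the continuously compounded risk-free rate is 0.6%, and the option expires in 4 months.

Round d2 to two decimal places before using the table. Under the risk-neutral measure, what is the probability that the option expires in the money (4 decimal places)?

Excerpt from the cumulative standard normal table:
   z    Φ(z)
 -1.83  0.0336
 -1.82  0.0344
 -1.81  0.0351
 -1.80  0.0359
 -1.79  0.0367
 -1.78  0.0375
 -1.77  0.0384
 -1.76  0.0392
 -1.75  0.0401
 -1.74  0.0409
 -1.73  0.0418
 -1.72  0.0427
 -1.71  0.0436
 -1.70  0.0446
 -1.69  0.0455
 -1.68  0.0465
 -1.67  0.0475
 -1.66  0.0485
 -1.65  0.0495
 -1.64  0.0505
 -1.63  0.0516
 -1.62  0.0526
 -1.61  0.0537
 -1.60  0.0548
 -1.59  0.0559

0.0418

σ√T = 0.53·√0.3333 = 0.3060
d₁ = [ln(400/650) + (0.006 + 0.53²/2)·0.3333] / 0.3060 = [-0.4855 + 0.0488] / 0.3060 = -1.4271 ⇒ -1.43
d₂ = d₁ − σ√T = -1.4271 − 0.3060 = -1.7331 ⇒ -1.73
Pr(exercise) under Q = N(d₂) = 0.0418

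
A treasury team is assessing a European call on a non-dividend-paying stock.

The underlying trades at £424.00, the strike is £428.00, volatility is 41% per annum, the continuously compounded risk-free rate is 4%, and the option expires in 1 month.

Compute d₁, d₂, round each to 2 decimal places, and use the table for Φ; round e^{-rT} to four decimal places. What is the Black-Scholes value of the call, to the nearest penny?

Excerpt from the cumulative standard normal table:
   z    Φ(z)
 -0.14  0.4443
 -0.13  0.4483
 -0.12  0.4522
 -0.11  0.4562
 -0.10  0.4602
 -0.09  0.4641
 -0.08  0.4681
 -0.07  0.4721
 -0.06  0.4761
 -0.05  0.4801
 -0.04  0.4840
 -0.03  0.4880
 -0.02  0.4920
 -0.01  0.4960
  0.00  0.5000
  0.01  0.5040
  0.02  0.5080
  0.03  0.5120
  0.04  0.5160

£19.09

T = 0.08333;  σ√T = 0.1184
d₁ = [ln(424/428) + (0.04 + 0.41²/2)·0.08333] / 0.1184 = [-0.0094 + 0.0103] / 0.1184 = 0.0080 which rounds to 0.01
d₂ = d₁ − σ√T = 0.0080 − 0.1184 = -0.1103 which rounds to -0.11
exp(−rT) = exp(−0.04·0.08333) = 0.9967
N(d₁) = N(0.01) = 0.5040;  N(d₂) = N(-0.11) = 0.4562
C = 424·0.5040 − 428·0.9967·0.4562 = 213.6960 − 194.6093 = 19.0867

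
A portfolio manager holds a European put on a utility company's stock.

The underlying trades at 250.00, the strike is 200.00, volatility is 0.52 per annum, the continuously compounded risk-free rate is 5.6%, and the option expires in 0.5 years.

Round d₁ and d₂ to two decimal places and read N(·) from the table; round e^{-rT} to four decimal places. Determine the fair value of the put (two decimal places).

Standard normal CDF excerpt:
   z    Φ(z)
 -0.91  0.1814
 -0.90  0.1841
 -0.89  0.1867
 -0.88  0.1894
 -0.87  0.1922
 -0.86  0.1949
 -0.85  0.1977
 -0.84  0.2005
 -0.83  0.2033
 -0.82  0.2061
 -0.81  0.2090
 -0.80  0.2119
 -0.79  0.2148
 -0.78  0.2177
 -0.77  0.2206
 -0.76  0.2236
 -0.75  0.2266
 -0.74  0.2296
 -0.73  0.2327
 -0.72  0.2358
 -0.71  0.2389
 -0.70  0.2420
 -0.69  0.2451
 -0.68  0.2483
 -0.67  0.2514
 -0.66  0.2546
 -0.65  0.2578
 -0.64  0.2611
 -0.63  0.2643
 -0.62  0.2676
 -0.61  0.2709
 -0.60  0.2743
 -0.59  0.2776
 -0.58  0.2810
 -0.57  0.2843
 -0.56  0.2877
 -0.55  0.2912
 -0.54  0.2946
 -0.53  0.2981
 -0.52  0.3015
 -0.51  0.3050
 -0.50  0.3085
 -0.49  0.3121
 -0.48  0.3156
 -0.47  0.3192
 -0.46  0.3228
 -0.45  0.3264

σ√T = 0.52·√0.5 = 0.3677
d₁ = [ln(250/200) + (0.056 + 0.52²/2)·0.5] / 0.3677 = [0.2231 + 0.0956] / 0.3677 = 0.8669 → 0.87
d₂ = d₁ − σ√T = 0.8669 − 0.3677 = 0.4992 → 0.50
e^(−rT) = e^(−0.056·0.5) = 0.9724
P = 200·0.9724·N(-0.50) − 250·N(-0.87) = 200·0.9724·0.3085 − 250·0.1922 = 59.9971 − 48.0500 = 11.9471

11.95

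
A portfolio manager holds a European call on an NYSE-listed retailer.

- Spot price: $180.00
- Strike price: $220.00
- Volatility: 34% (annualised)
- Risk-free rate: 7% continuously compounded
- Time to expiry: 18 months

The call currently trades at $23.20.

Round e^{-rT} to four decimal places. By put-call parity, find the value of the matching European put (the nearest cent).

exp(−rT) = exp(−0.07·1.5) = 0.9003
Put-call parity: C − P = S − K·e^(−rT) = 180 − 220·0.9003 = 180 − 198.0660 = -18.0660
P = C − (C − P) = 23.20 − (-18.0660) = 41.2660

$41.27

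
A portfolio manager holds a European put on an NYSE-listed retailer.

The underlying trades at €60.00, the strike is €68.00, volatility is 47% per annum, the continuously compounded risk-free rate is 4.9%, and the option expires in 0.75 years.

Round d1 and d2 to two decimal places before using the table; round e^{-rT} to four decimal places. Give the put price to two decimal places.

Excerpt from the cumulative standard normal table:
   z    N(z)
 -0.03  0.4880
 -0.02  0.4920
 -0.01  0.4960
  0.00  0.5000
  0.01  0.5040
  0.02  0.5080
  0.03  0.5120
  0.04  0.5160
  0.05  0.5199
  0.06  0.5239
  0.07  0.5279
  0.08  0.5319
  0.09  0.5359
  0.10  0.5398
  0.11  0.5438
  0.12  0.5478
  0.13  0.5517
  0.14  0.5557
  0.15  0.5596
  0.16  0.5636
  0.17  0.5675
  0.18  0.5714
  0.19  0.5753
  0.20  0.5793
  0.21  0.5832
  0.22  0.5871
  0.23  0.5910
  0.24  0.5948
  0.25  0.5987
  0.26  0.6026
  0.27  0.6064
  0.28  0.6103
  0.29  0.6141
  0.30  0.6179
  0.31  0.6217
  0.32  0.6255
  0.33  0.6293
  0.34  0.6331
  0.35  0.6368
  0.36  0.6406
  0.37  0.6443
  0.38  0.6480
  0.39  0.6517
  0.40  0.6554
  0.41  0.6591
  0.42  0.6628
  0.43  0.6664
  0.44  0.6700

€13.20

T = 0.75;  σ√T = 0.4070
d₁ = [ln(60/68) + (0.049 + ½·0.47²)·0.75] / (σ√T) = (-0.1252 + 0.1196) / 0.4070 = -0.0137 ⇒ -0.01
d₂ = -0.0137 − 0.4070 = -0.4207 ⇒ -0.42
exp(−rT) = exp(−0.049·0.75) = 0.9639
P = 68·0.9639·N(0.42) − 60·N(0.01) = 68·0.9639·0.6628 − 60·0.5040 = 43.4434 − 30.2400 = 13.2034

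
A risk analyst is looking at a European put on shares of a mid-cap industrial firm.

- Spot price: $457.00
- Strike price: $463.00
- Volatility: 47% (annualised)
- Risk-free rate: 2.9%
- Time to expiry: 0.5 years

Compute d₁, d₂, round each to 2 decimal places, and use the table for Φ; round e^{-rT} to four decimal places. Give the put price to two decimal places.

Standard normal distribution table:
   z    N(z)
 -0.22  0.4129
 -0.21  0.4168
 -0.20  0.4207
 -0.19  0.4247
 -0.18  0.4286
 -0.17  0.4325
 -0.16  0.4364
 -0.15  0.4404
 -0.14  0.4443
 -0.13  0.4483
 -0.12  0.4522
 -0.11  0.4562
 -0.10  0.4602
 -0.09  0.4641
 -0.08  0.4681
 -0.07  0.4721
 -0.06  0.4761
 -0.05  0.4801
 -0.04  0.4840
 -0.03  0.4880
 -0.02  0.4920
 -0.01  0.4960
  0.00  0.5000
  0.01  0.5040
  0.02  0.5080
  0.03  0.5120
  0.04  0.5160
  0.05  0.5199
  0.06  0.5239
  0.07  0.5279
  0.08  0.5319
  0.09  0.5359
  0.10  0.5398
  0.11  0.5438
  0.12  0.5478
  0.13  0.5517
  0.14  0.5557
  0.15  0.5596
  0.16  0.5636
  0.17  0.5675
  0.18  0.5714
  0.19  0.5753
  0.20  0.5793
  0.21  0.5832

$59.54

T = 0.5;  σ√T = 0.3323
d₁ = [ln(457/463) + (0.029 + 0.47²/2)·0.5] / 0.3323 = [-0.0130 + 0.0697] / 0.3323 = 0.1706 ⇒ 0.17
d₂ = d₁ − σ√T = 0.1706 − 0.3323 = -0.1618 ⇒ -0.16
e^(−rT) = e^(−0.029·0.5) = 0.9856
N(−d₂) = N(0.16) = 0.5636;  N(−d₁) = N(-0.17) = 0.4325
P = 463·0.9856·0.5636 − 457·0.4325 = 257.1892 − 197.6525 = 59.5367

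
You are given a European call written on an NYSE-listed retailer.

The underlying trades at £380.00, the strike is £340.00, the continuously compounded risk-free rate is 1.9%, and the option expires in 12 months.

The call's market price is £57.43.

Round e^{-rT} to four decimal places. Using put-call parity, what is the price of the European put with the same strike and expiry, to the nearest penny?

e^(−rT) = e^(−0.019·1) = 0.9812
Put-call parity: C − P = S − K·e^(−rT) = 380 − 340·0.9812 = 380 − 333.6080 = 46.3920
P = C − (C − P) = 57.43 − (46.3920) = 11.0380

£11.04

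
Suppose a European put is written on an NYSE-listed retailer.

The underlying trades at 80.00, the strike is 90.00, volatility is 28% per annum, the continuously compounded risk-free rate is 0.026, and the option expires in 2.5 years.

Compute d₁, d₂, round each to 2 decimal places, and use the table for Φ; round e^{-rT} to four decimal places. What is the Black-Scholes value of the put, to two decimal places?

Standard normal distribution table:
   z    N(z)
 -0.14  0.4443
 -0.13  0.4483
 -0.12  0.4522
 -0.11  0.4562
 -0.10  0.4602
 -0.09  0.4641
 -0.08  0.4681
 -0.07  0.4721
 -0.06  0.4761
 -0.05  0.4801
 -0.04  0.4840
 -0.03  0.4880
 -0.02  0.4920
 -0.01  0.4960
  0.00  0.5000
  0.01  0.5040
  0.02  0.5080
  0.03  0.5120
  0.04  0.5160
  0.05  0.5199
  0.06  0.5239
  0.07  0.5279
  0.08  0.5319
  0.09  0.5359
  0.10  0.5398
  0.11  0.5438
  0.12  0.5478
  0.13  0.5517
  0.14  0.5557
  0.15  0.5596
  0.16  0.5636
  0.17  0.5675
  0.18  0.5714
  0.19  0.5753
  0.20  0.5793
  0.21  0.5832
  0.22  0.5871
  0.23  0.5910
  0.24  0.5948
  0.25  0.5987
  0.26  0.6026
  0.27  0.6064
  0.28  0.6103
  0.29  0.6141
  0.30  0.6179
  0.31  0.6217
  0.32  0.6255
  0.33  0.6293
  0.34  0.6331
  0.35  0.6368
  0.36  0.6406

σ√T = 0.28·√2.5 = 0.4427
d₁ = [ln(80/90) + (0.026 + ½·0.28²)·2.5] / (σ√T) = (-0.1178 + 0.1630) / 0.4427 = 0.1021 which rounds to 0.10
d₂ = 0.1021 − 0.4427 = -0.3406 which rounds to -0.34
e^(−rT) = e^(−0.026·2.5) = 0.9371
N(−d₂) = N(0.34) = 0.6331;  N(−d₁) = N(-0.10) = 0.4602
P = 90·0.9371·0.6331 − 80·0.4602 = 53.3950 − 36.8160 = 16.5790

16.58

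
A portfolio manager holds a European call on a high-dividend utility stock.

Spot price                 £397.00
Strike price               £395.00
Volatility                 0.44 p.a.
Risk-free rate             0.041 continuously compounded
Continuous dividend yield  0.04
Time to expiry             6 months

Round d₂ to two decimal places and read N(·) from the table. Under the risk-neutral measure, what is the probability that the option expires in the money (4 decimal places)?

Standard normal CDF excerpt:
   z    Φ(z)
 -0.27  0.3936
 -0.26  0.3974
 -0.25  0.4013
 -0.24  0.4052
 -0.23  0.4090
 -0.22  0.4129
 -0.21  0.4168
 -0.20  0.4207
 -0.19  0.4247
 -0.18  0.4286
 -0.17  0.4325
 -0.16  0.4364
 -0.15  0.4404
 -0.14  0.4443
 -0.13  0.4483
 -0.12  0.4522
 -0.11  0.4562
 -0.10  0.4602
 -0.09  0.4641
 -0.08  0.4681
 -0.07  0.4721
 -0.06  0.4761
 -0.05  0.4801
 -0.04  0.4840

T = 0.5;  σ√T = 0.3111
ln(S/K) + (r − q + σ²/2)T = ln(397/395) + (0.041 − 0.04 + 0.44²/2)·0.5 = 0.0051 + 0.0489 = 0.0540
d₁ = 0.0540 / 0.3111 = 0.1734 which rounds to 0.17
d₂ = d₁ − σ√T = 0.1734 − 0.3111 = -0.1377 which rounds to -0.14
Risk-neutral Pr[S_T > K] = N(d₂) = N(-0.14) = 0.4443

0.4443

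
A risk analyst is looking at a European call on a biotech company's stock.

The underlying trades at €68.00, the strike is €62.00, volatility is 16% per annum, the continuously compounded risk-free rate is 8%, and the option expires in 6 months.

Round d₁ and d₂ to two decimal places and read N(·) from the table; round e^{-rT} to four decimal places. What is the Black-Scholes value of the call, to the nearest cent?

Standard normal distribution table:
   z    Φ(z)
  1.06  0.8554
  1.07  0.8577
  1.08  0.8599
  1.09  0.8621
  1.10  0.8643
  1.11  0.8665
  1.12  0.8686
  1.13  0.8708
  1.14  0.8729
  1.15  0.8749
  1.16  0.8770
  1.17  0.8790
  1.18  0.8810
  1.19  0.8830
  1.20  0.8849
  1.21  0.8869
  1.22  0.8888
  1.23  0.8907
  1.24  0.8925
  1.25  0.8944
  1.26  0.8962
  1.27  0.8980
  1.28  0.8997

σ√T = 0.16·√0.5 = 0.1131
d₁ = [ln(68/62) + (0.08 + 0.16²/2)·0.5] / 0.1131 = [0.0924 + 0.0464] / 0.1131 = 1.2266 ≈ 1.23
d₂ = d₁ − σ√T = 1.2266 − 0.1131 = 1.1135 ≈ 1.11
exp(−rT) = exp(−0.08·0.5) = 0.9608
C = 68·N(1.23) − 62·0.9608·N(1.11) = 68·0.8907 − 62·0.9608·0.8665 = 60.5676 − 51.6171 = 8.9505

€8.95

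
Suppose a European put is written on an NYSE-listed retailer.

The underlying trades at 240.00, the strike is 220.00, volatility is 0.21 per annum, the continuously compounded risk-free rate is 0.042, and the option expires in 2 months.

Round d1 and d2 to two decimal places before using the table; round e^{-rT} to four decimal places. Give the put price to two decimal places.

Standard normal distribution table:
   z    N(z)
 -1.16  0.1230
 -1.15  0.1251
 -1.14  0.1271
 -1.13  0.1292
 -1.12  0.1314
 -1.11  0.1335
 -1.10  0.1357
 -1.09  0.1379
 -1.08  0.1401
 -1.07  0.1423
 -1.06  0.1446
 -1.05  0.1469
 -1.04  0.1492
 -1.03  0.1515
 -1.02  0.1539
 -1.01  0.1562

T = 0.1667;  σ√T = 0.0857
d₁ = [ln(240/220) + (0.042 + ½·0.21²)·0.1667] / (σ√T) = (0.0870 + 0.0107) / 0.0857 = 1.1394 which rounds to 1.14
d₂ = 1.1394 − 0.0857 = 1.0537 which rounds to 1.05
exp(−rT) = exp(−0.042·0.1667) = 0.9930
N(−d₂) = N(-1.05) = 0.1469;  N(−d₁) = N(-1.14) = 0.1271
P = 220·0.9930·0.1469 − 240·0.1271 = 32.0918 − 30.5040 = 1.5878

1.59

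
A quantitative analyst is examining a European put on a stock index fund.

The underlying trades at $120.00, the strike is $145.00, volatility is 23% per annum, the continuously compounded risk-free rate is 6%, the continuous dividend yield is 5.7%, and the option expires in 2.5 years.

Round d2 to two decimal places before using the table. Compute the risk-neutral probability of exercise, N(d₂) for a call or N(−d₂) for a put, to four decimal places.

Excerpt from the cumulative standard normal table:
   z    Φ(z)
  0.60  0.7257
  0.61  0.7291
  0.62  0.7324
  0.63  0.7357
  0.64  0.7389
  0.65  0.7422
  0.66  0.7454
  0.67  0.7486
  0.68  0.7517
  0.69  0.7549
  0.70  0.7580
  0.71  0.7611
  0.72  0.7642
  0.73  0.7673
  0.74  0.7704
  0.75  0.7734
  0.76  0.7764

0.7517

σ√T = 0.23 × 1.5811 = 0.3637
d₁ = [ln(120/145) + (0.06 − 0.057 + 0.23²/2)·2.5] / 0.3637 = [-0.1892 + 0.0736] / 0.3637 = -0.3179 ⇒ -0.32
d₂ = d₁ − σ√T = -0.3179 − 0.3637 = -0.6816 ⇒ -0.68
Pr(exercise) under Q = N(−d₂) = N(0.68) = 0.7517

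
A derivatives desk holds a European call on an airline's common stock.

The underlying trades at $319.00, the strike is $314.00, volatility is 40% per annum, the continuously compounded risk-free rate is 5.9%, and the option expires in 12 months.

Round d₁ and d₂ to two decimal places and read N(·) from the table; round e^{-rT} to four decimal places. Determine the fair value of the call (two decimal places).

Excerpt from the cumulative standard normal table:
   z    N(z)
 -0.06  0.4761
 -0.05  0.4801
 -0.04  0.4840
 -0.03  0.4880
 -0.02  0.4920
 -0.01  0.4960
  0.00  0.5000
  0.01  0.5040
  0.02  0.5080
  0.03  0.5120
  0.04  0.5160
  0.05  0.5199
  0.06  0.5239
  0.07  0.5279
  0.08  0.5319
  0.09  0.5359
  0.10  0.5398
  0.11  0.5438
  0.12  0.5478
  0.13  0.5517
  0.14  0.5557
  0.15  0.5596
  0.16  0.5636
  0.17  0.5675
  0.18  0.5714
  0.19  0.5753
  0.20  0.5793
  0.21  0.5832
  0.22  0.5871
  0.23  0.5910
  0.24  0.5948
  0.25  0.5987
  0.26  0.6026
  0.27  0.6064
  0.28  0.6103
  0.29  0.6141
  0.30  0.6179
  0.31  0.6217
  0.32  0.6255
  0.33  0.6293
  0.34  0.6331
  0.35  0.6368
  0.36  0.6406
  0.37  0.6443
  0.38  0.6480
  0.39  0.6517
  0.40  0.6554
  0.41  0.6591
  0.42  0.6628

σ√T = 0.4 × 1.0000 = 0.4000
d₁ = [ln(319/314) + (0.059 + 0.4²/2)·1] / 0.4000 = [0.0158 + 0.1390] / 0.4000 = 0.3870 ⇒ 0.39
d₂ = d₁ − σ√T = 0.3870 − 0.4000 = -0.0130 ⇒ -0.01
exp(−rT) = exp(−0.059·1) = 0.9427
N(d₁) = N(0.39) = 0.6517;  N(d₂) = N(-0.01) = 0.4960
C = 319·0.6517 − 314·0.9427·0.4960 = 207.8923 − 146.8199 = 61.0724

$61.07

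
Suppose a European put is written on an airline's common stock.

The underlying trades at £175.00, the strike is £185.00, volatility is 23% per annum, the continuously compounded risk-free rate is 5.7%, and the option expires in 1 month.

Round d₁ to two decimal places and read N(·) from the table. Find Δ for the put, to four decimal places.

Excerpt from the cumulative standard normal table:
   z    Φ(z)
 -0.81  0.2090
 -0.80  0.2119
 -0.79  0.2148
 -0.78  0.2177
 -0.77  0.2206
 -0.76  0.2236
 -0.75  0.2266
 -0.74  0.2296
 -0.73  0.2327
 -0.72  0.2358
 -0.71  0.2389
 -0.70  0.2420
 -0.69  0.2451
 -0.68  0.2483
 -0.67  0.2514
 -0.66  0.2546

-0.7673

σ√T = 0.23·√0.08333 = 0.0664
d₁ = [ln(175/185) + (0.057 + 0.23²/2)·0.08333] / 0.0664 = [-0.0556 + 0.0070] / 0.0664 = -0.7322 which rounds to -0.73
N(d₁) = N(-0.73) = 0.2327
Δ_put = N(d₁) − 1 = 0.2327 − 1 = -0.7673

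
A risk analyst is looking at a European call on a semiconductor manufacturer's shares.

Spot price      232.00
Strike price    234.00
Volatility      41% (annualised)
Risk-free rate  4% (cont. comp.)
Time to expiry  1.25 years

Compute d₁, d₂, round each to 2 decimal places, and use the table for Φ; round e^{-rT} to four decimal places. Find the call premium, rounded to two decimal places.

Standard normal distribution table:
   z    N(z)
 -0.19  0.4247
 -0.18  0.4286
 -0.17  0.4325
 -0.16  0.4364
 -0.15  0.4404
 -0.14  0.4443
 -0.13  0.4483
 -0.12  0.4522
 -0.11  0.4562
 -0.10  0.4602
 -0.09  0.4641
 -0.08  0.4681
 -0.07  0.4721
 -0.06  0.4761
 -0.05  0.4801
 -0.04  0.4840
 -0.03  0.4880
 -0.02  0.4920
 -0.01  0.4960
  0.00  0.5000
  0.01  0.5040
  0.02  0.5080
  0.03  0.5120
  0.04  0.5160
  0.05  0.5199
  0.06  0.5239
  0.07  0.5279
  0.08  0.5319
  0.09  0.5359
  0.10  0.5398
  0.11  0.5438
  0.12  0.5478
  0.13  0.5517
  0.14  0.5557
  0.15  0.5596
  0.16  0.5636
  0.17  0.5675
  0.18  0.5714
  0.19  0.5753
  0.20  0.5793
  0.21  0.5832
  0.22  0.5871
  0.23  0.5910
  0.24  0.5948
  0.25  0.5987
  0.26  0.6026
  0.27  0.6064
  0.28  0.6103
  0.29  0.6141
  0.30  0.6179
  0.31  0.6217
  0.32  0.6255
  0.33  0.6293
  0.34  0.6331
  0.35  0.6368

46.22

σ√T = 0.41 × 1.1180 = 0.4584
d₁ = [ln(232/234) + (0.04 + 0.41²/2)·1.25] / 0.4584 = [-0.0086 + 0.1551] / 0.4584 = 0.3195 ⇒ 0.32
d₂ = d₁ − σ√T = 0.3195 − 0.4584 = -0.1388 ⇒ -0.14
e^(−rT) = e^(−0.04·1.25) = 0.9512
N(d₁) = N(0.32) = 0.6255;  N(d₂) = N(-0.14) = 0.4443
C = 232·0.6255 − 234·0.9512·0.4443 = 145.1160 − 98.8926 = 46.2234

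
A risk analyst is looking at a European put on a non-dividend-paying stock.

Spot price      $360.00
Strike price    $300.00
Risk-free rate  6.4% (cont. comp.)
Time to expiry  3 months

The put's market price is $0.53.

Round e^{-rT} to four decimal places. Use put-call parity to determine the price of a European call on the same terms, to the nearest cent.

e^(−rT) = e^(−0.064·0.25) = 0.9841
Put-call parity: C − P = S − K·e^(−rT) = 360 − 300·0.9841 = 360 − 295.2300 = 64.7700
C = P + (C − P) = 0.53 + (64.7700) = 65.3000

$65.30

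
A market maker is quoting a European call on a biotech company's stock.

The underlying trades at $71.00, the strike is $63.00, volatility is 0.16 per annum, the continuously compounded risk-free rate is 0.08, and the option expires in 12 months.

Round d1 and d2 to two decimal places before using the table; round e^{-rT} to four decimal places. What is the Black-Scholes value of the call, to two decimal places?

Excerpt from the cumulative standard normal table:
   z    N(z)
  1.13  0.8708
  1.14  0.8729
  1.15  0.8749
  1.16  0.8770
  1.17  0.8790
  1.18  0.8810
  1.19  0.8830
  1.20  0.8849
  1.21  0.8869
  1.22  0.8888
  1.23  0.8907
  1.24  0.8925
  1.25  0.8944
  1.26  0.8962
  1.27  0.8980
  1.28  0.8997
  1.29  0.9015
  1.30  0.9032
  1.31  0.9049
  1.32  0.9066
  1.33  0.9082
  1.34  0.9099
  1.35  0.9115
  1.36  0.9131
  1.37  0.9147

T = 1;  σ√T = 0.1600
d₁ = [ln(71/63) + (0.08 + 0.16²/2)·1] / 0.1600 = [0.1195 + 0.0928] / 0.1600 = 1.3272 which rounds to 1.33
d₂ = d₁ − σ√T = 1.3272 − 0.1600 = 1.1672 which rounds to 1.17
exp(−rT) = exp(−0.08·1) = 0.9231
C = 71·N(1.33) − 63·0.9231·N(1.17) = 71·0.9082 − 63·0.9231·0.8790 = 64.4822 − 51.1185 = 13.3637

$13.36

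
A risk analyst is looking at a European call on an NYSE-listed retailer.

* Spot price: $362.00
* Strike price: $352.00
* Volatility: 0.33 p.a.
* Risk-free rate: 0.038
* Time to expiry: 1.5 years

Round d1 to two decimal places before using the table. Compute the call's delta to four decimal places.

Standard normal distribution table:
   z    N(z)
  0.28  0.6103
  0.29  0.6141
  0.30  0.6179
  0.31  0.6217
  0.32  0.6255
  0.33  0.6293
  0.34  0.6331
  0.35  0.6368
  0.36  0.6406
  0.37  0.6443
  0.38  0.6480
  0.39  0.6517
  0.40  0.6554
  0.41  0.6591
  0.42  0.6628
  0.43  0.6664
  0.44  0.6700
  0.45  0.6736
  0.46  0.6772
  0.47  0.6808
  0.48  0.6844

σ√T = 0.33 × 1.2247 = 0.4042
ln(S/K) + (r + σ²/2)T = ln(362/352) + (0.038 + 0.33²/2)·1.5 = 0.0280 + 0.1387 = 0.1667
d₁ = 0.1667 / 0.4042 = 0.4124 → 0.41
N(d₁) = N(0.41) = 0.6591
Δ_call = N(d₁) = 0.6591

0.6591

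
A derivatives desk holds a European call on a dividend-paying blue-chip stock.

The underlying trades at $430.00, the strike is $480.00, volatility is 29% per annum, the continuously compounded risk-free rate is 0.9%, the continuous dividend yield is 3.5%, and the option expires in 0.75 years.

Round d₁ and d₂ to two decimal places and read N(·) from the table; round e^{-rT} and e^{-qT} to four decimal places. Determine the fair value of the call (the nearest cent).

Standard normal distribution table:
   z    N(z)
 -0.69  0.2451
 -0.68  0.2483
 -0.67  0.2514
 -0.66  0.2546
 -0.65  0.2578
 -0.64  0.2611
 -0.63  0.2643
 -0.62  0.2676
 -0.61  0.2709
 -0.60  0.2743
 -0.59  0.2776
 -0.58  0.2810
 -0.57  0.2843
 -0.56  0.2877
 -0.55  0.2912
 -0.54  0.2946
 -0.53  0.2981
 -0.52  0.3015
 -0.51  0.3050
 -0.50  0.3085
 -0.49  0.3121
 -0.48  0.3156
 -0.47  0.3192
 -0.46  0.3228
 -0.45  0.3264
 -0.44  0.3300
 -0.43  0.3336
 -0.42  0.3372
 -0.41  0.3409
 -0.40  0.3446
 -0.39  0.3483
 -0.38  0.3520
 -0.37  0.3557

$21.40

T = 0.75;  σ√T = 0.2511
d₁ = [ln(430/480) + (0.009 − 0.035 + ½·0.29²)·0.75] / (σ√T) = (-0.1100 + 0.0120) / 0.2511 = -0.3901 ≈ -0.39
d₂ = -0.3901 − 0.2511 = -0.6412 ≈ -0.64
e^(−qT) = e^(−0.035·0.75) = 0.9741;  e^(−rT) = e^(−0.009·0.75) = 0.9933
N(d₁) = N(-0.39) = 0.3483;  N(d₂) = N(-0.64) = 0.2611
C = 430·0.9741·0.3483 − 480·0.9933·0.2611 = 145.8900 − 124.4883 = 21.4017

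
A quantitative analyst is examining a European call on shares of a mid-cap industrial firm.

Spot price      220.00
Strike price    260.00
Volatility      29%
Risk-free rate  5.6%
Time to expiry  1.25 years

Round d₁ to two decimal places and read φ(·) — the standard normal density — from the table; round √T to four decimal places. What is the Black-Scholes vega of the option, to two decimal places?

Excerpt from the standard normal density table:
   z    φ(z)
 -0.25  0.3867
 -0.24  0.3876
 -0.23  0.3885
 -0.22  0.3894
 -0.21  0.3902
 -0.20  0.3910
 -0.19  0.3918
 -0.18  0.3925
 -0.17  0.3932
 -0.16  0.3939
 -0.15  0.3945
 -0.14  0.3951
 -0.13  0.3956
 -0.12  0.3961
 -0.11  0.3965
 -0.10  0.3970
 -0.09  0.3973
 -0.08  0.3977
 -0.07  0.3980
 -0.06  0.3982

σ√T = 0.29·√1.25 = 0.3242
d₁ = [ln(220/260) + (0.056 + ½·0.29²)·1.25] / (σ√T) = (-0.1671 + 0.1226) / 0.3242 = -0.1372 ≈ -0.14
√T = √1.25 = 1.1180
φ(d₁) = φ(-0.14) = 0.3951
vega = S·φ(d₁)·√T = 220·0.3951·1.1180 = 97.1788

97.18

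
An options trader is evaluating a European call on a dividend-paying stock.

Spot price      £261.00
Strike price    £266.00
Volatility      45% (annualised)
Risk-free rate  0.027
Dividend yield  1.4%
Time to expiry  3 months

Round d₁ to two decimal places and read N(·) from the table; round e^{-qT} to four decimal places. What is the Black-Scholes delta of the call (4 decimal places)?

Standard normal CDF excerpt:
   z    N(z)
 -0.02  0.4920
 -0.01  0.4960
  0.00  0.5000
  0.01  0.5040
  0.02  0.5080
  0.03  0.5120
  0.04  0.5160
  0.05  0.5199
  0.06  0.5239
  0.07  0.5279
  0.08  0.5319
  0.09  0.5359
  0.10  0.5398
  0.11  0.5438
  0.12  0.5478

T = 0.25;  σ√T = 0.2250
d₁ = [ln(261/266) + (0.027 − 0.014 + 0.45²/2)·0.25] / 0.2250 = [-0.0190 + 0.0286] / 0.2250 = 0.0426 ≈ 0.04
N(d₁) = N(0.04) = 0.5160
Δ_call = e^(−qT)·N(d₁) = 0.9965·0.5160 = 0.5142

0.5142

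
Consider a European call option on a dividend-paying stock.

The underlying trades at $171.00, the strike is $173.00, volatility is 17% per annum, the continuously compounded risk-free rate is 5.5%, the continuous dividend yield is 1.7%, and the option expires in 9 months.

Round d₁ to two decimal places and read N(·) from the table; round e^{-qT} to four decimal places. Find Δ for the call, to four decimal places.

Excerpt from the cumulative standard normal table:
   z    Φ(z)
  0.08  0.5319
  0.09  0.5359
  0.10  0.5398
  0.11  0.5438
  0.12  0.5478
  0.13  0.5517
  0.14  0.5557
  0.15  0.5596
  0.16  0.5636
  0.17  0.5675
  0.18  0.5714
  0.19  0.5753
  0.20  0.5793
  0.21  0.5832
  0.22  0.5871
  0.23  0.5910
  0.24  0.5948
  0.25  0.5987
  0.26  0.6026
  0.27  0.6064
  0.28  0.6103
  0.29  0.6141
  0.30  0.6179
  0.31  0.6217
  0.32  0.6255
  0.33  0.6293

σ√T = 0.17·√0.75 = 0.1472
d₁ = [ln(171/173) + (0.055 − 0.017 + 0.17²/2)·0.75] / 0.1472 = [-0.0116 + 0.0393] / 0.1472 = 0.1882 ≈ 0.19
N(d₁) = N(0.19) = 0.5753
Δ_call = e^(−qT)·N(d₁) = 0.9873·0.5753 = 0.5680

0.5680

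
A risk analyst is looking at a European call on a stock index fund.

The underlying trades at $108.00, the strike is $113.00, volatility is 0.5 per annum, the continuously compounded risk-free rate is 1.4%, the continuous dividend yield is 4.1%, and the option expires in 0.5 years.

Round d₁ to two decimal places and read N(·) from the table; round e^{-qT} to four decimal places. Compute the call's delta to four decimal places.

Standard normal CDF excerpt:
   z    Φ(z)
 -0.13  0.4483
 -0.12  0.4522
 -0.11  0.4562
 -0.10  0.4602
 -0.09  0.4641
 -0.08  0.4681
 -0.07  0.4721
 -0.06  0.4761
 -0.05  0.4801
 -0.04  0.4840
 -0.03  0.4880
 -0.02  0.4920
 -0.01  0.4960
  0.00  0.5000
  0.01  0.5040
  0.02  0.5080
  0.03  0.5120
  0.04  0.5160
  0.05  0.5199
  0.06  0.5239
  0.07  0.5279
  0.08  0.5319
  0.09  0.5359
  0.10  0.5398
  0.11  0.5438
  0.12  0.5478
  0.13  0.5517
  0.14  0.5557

σ√T = 0.5 × 0.7071 = 0.3536
d₁ = [ln(108/113) + (0.014 − 0.041 + 0.5²/2)·0.5] / 0.3536 = [-0.0453 + 0.0490] / 0.3536 = 0.0106 ≈ 0.01
N(d₁) = N(0.01) = 0.5040
Δ_call = exp(−qT)·N(d₁) = 0.9797·0.5040 = 0.4938

0.4938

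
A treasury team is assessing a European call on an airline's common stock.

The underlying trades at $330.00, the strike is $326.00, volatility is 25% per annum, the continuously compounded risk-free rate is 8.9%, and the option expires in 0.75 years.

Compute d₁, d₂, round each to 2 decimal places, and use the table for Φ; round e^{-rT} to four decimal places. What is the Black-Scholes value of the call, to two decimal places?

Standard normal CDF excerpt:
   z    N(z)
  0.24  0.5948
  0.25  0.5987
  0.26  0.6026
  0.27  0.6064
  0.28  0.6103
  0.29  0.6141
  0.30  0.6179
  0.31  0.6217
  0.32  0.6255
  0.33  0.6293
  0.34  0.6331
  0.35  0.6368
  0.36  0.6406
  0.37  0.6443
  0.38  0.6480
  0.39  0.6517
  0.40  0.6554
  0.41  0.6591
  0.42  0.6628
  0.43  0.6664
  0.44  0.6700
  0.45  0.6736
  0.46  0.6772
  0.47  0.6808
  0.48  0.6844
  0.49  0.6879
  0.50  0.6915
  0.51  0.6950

σ√T = 0.25 × 0.8660 = 0.2165
ln(S/K) + (r + σ²/2)T = ln(330/326) + (0.089 + 0.25²/2)·0.75 = 0.0122 + 0.0902 = 0.1024
d₁ = 0.1024 / 0.2165 = 0.4729 ≈ 0.47
d₂ = d₁ − σ√T = 0.4729 − 0.2165 = 0.2564 ≈ 0.26
e^(−rT) = e^(−0.089·0.75) = 0.9354
N(d₁) = N(0.47) = 0.6808;  N(d₂) = N(0.26) = 0.6026
C = 330·0.6808 − 326·0.9354·0.6026 = 224.6640 − 183.7571 = 40.9069

$40.91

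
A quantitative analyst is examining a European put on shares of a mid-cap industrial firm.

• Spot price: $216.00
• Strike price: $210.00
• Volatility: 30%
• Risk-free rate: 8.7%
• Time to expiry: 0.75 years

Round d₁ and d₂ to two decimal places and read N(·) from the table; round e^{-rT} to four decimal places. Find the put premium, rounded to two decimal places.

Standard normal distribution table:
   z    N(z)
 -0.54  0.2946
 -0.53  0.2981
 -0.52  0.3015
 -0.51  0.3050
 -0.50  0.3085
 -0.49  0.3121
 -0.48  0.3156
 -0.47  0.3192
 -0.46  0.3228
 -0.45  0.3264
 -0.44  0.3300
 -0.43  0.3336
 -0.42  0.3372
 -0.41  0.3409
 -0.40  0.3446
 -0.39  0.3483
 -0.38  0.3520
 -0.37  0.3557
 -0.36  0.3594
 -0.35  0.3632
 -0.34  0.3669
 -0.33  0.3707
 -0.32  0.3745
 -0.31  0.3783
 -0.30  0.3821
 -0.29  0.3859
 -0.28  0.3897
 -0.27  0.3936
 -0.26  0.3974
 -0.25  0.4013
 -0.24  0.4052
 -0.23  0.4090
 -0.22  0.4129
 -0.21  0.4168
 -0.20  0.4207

$13.05

T = 0.75;  σ√T = 0.2598
d₁ = [ln(216/210) + (0.087 + 0.3²/2)·0.75] / 0.2598 = [0.0282 + 0.0990] / 0.2598 = 0.4895 ⇒ 0.49
d₂ = d₁ − σ√T = 0.4895 − 0.2598 = 0.2297 ⇒ 0.23
e^(−rT) = e^(−0.087·0.75) = 0.9368
N(−d₂) = N(-0.23) = 0.4090;  N(−d₁) = N(-0.49) = 0.3121
P = 210·0.9368·0.4090 − 216·0.3121 = 80.4618 − 67.4136 = 13.0482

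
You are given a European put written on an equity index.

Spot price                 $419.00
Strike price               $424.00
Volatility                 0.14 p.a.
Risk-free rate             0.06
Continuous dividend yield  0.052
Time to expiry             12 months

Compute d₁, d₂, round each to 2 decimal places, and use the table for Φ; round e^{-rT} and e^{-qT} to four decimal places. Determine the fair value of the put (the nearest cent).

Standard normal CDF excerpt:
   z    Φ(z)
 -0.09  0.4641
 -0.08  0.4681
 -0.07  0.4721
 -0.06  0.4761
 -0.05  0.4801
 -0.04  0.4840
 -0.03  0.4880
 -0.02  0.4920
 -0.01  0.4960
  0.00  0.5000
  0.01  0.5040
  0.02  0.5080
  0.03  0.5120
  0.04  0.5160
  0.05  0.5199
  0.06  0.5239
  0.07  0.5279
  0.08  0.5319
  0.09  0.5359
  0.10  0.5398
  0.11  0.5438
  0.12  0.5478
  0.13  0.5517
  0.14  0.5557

σ√T = 0.14·√1 = 0.1400
ln(S/K) + (r − q + σ²/2)T = ln(419/424) + (0.06 − 0.052 + 0.14²/2)·1 = -0.0119 + 0.0178 = 0.0059
d₁ = 0.0059 / 0.1400 = 0.0424 ⇒ 0.04
d₂ = d₁ − σ√T = 0.0424 − 0.1400 = -0.0976 ⇒ -0.10
exp(−qT) = exp(−0.052·1) = 0.9493;  exp(−rT) = exp(−0.06·1) = 0.9418
P = 424·0.9418·N(0.10) − 419·0.9493·N(-0.04) = 424·0.9418·0.5398 − 419·0.9493·0.4840 = 215.5547 − 192.5142 = 23.0404

$23.04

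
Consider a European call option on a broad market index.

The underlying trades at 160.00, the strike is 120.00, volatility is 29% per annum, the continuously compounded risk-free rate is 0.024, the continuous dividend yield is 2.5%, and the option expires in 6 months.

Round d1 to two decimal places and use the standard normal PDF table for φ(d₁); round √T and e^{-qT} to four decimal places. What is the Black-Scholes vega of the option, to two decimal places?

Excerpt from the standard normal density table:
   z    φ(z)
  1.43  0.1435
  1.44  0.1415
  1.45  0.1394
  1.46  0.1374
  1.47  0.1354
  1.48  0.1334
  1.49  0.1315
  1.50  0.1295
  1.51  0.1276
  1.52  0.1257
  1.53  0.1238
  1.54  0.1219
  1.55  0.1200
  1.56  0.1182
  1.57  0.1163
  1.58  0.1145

σ√T = 0.29·√0.5 = 0.2051
d₁ = [ln(160/120) + (0.024 − 0.025 + ½·0.29²)·0.5] / (σ√T) = (0.2877 + 0.0205) / 0.2051 = 1.5030 ⇒ 1.50
√T = √0.5 = 0.7071
φ(d₁) = φ(1.50) = 0.1295
e^(−qT) = e^(−0.025·0.5) = 0.9876
vega = S·e^(−qT)·φ(d₁)·√T = 160·0.9876·0.1295·0.7071 = 14.4694

14.47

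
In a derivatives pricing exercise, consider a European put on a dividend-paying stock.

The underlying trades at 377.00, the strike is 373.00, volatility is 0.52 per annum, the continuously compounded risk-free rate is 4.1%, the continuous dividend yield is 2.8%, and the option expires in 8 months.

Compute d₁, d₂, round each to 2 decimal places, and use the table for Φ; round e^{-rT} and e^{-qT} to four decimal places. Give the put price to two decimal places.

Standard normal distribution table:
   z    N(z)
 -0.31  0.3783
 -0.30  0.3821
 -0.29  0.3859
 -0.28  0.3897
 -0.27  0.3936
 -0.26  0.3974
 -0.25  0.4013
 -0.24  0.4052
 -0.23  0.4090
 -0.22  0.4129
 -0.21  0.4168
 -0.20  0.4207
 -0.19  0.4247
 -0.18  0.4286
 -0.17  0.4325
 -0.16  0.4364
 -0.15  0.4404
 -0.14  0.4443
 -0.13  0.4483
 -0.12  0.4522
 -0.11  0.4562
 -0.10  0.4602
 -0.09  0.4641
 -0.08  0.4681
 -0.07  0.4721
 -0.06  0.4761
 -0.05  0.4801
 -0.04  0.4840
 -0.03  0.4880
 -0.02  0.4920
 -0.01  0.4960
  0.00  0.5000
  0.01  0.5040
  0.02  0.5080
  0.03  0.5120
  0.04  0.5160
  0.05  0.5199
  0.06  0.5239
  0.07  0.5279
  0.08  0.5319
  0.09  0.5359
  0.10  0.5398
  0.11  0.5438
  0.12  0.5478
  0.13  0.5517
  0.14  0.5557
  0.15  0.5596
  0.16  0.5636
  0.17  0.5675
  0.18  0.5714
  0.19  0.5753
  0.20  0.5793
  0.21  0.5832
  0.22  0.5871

T = 0.6667;  σ√T = 0.4246
d₁ = [ln(377/373) + (0.041 − 0.028 + 0.52²/2)·0.6667] / 0.4246 = [0.0107 + 0.0988] / 0.4246 = 0.2578 ≈ 0.26
d₂ = d₁ − σ√T = 0.2578 − 0.4246 = -0.1668 ≈ -0.17
exp(−qT) = exp(−0.028·0.6667) = 0.9815;  exp(−rT) = exp(−0.041·0.6667) = 0.9730
P = 373·0.9730·N(0.17) − 377·0.9815·N(-0.26) = 373·0.9730·0.5675 − 377·0.9815·0.3974 = 205.9622 − 147.0481 = 58.9141

58.91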